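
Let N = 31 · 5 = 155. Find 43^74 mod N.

Mod 31: 43 ≡ 12; by Fermat, exponent reduces to 74 mod 30 = 14; 12^14 ≡ 18 (mod 31).
Mod 5: 43 ≡ 3; by Fermat, exponent reduces to 74 mod 4 = 2; 3^2 ≡ 4 (mod 5).
Combine by CRT: x ≡ 18 (mod 31), x ≡ 4 (mod 5) ⇒ x ≡ 49 (mod 155).

49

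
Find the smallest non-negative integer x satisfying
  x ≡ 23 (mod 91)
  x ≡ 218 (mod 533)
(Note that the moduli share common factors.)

751

gcd(91, 533) = 13 and 13 | (218 − 23), so the pair is consistent; merging gives x ≡ 751 (mod 3731), where 3731 = lcm(91, 533).
The solution is unique modulo lcm(91, 533) = 3731.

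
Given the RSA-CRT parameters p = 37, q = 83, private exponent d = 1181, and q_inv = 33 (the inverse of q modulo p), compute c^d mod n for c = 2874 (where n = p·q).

1151

d_p = d mod (p−1) = 1181 mod 36 = 29; d_q = d mod (q−1) = 33.
m₁ = c^(d_p) mod p: c ≡ 25 (mod 37), and 25^29 mod 37 = 4.
m₂ = c^(d_q) mod q: c ≡ 52 (mod 83), and 52^33 mod 83 = 72.
h = q_inv·(m₁ − m₂) mod p = 33·(4 − 72) mod 37 = 13.
m = m₂ + h·q = 72 + 13·83 = 1151.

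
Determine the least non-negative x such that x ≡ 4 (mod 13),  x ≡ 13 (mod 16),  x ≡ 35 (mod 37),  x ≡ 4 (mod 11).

The moduli are pairwise coprime; N = 13·16·37·11 = 84656.
N/13 = 6512; 6512 ≡ 12 (mod 13); 12·12 ≡ 1, so inverse 12.
N/16 = 5291; 5291 ≡ 11 (mod 16); 11·3 ≡ 1, so inverse 3.
N/37 = 2288; 2288 ≡ 31 (mod 37); 31·6 ≡ 1, so inverse 6.
N/11 = 7696; 7696 ≡ 7 (mod 11); 7·8 ≡ 1, so inverse 8.
x ≡ 4·6512·12 + 13·5291·3 + 35·2288·6 + 4·7696·8 = 1245677.
1245677 mod 84656 = 60493.

60493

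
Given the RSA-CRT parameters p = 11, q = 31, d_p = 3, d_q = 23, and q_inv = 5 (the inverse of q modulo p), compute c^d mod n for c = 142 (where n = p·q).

131

m₁ = c^(d_p) mod p: c ≡ 10 (mod 11), and 10^3 mod 11 = 10.
m₂ = c^(d_q) mod q: c ≡ 18 (mod 31), and 18^23 mod 31 = 7.
h = q_inv·(m₁ − m₂) mod p = 5·(10 − 7) mod 11 = 4.
m = m₂ + h·q = 7 + 4·31 = 131.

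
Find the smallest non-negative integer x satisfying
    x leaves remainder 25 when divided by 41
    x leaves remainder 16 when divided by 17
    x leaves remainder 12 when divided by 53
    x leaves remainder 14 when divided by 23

Combine the congruences pairwise.
From x ≡ 25 (mod 41) write x = 25 + 41t. Substituting into x ≡ 16 (mod 17) gives 41t ≡ 8 (mod 17), and since 7⁻¹ ≡ 5 (mod 17), t ≡ 6. Hence x ≡ 25 + 41·6 = 271 (mod 697).
From x ≡ 271 (mod 697) write x = 271 + 697t. Substituting into x ≡ 12 (mod 53) gives 697t ≡ 6 (mod 53), and since 8⁻¹ ≡ 20 (mod 53), t ≡ 14. Hence x ≡ 271 + 697·14 = 10029 (mod 36941).
From x ≡ 10029 (mod 36941) write x = 10029 + 36941t. Substituting into x ≡ 14 (mod 23) gives 36941t ≡ 13 (mod 23), and since 3⁻¹ ≡ 8 (mod 23), t ≡ 12. Hence x ≡ 10029 + 36941·12 = 453321 (mod 849643).

453321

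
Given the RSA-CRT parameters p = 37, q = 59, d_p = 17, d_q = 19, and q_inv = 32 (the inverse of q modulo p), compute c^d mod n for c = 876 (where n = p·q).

1557

m₁ = c^(d_p) mod p: c ≡ 25 (mod 37), and 25^17 mod 37 = 3.
m₂ = c^(d_q) mod q: c ≡ 50 (mod 59), and 50^19 mod 59 = 23.
h = q_inv·(m₁ − m₂) mod p = 32·(3 − 23) mod 37 = 26.
m = m₂ + h·q = 23 + 26·59 = 1557.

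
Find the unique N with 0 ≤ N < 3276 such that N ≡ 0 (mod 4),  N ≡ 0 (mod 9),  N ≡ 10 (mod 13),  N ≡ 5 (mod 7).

The moduli are pairwise coprime; M = 4·9·13·7 = 3276.
M/4 = 819; 819 ≡ 3 (mod 4); 3·3 ≡ 1, so inverse 3.
M/9 = 364; 364 ≡ 4 (mod 9); 4·7 ≡ 1, so inverse 7.
M/13 = 252; 252 ≡ 5 (mod 13); 5·8 ≡ 1, so inverse 8.
M/7 = 468; 468 ≡ 6 (mod 7); 6·6 ≡ 1, so inverse 6.
N ≡ 0·819·3 + 0·364·7 + 10·252·8 + 5·468·6 = 34200.
34200 mod 3276 = 1440.

1440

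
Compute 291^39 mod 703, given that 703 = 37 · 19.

615

Mod 37: 291 ≡ 32; by Fermat, exponent reduces to 39 mod 36 = 3; 32^3 ≡ 23 (mod 37).
Mod 19: 291 ≡ 6; by Fermat, exponent reduces to 39 mod 18 = 3; 6^3 ≡ 7 (mod 19).
Combine by CRT: x ≡ 23 (mod 37), x ≡ 7 (mod 19) ⇒ x ≡ 615 (mod 703).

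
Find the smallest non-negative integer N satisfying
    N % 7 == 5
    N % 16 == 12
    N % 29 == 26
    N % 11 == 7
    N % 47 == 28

The moduli are pairwise coprime; M = 7·16·29·11·47 = 1679216.
M/7 = 239888; 239888 ≡ 5 (mod 7); 5·3 ≡ 1, so inverse 3.
M/16 = 104951; 104951 ≡ 7 (mod 16); 7·7 ≡ 1, so inverse 7.
M/29 = 57904; 57904 ≡ 20 (mod 29); 20·16 ≡ 1, so inverse 16.
M/11 = 152656; 152656 ≡ 9 (mod 11); 9·5 ≡ 1, so inverse 5.
M/47 = 35728; 35728 ≡ 8 (mod 47); 8·6 ≡ 1, so inverse 6.
N ≡ 5·239888·3 + 12·104951·7 + 26·57904·16 + 7·152656·5 + 28·35728·6 = 47847532.
47847532 mod 1679216 = 829484.

829484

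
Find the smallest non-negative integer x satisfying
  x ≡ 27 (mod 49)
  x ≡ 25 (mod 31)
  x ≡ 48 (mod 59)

The moduli are pairwise coprime; N = 49·31·59 = 89621.
N/49 = 1829; 1829 ≡ 16 (mod 49); 16·46 ≡ 1, so inverse 46.
N/31 = 2891; 2891 ≡ 8 (mod 31); 8·4 ≡ 1, so inverse 4.
N/59 = 1519; 1519 ≡ 44 (mod 59); 44·55 ≡ 1, so inverse 55.
x ≡ 27·1829·46 + 25·2891·4 + 48·1519·55 = 6570878.
6570878 mod 89621 = 28545.

28545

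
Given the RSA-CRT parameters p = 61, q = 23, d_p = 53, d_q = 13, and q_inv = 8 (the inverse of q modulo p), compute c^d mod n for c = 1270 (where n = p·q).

m₁ = c^(d_p) mod p: c ≡ 50 (mod 61), and 50^53 mod 61 = 50.
m₂ = c^(d_q) mod q: c ≡ 5 (mod 23), and 5^13 mod 23 = 21.
h = q_inv·(m₁ − m₂) mod p = 8·(50 − 21) mod 61 = 49.
m = m₂ + h·q = 21 + 49·23 = 1148.

1148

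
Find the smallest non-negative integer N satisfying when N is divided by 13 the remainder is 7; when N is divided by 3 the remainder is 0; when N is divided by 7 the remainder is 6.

111

The moduli are pairwise coprime; M = 13·3·7 = 273.
M/13 = 21; 21 ≡ 8 (mod 13); 8·5 ≡ 1, so inverse 5.
M/3 = 91; 91 ≡ 1 (mod 3), inverse 1.
M/7 = 39; 39 ≡ 4 (mod 7); 4·2 ≡ 1, so inverse 2.
N ≡ 7·21·5 + 0·91·1 + 6·39·2 = 1203.
1203 mod 273 = 111.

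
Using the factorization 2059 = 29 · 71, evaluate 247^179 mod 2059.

Mod 29: 247 ≡ 15; by Fermat, exponent reduces to 179 mod 28 = 11; 15^11 ≡ 21 (mod 29).
Mod 71: 247 ≡ 34; by Fermat, exponent reduces to 179 mod 70 = 39; 34^39 ≡ 26 (mod 71).
Combine by CRT: x ≡ 21 (mod 29), x ≡ 26 (mod 71) ⇒ x ≡ 949 (mod 2059).

949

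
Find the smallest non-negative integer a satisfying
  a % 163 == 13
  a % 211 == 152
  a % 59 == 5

From a ≡ 13 (mod 163) write a = 13 + 163t. Substituting into a ≡ 152 (mod 211) gives 163t ≡ 139 (mod 211), and since 163⁻¹ ≡ 189 (mod 211), t ≡ 107. Hence a ≡ 13 + 163·107 = 17454 (mod 34393).
From a ≡ 17454 (mod 34393) write a = 17454 + 34393t. Substituting into a ≡ 5 (mod 59) gives 34393t ≡ 15 (mod 59), and since 55⁻¹ ≡ 44 (mod 59), t ≡ 11. Hence a ≡ 17454 + 34393·11 = 395777 (mod 2029187).

395777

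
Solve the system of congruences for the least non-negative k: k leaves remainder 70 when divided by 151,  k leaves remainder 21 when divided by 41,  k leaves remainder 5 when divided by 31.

Combine the congruences pairwise.
From k ≡ 70 (mod 151) write k = 70 + 151t. Substituting into k ≡ 21 (mod 41) gives 151t ≡ 33 (mod 41), and since 28⁻¹ ≡ 22 (mod 41), t ≡ 29. Hence k ≡ 70 + 151·29 = 4449 (mod 6191).
From k ≡ 4449 (mod 6191) write k = 4449 + 6191t. Substituting into k ≡ 5 (mod 31) gives 6191t ≡ 20 (mod 31), and since 22⁻¹ ≡ 24 (mod 31), t ≡ 15. Hence k ≡ 4449 + 6191·15 = 97314 (mod 191921).

97314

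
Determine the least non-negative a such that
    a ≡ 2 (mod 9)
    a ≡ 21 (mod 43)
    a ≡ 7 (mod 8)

623

The moduli are pairwise coprime; N = 9·43·8 = 3096.
N/9 = 344; 344 ≡ 2 (mod 9); 2·5 ≡ 1, so inverse 5.
N/43 = 72; 72 ≡ 29 (mod 43); 29·3 ≡ 1, so inverse 3.
N/8 = 387; 387 ≡ 3 (mod 8); 3·3 ≡ 1, so inverse 3.
a ≡ 2·344·5 + 21·72·3 + 7·387·3 = 16103.
16103 mod 3096 = 623.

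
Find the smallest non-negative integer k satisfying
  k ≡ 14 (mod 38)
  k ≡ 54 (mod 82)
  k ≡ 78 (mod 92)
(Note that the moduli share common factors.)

50402

Combine the congruences pairwise.
gcd(38, 82) = 2 and 2 | (54 − 14), so the pair is consistent; merging gives k ≡ 546 (mod 1558), where 1558 = lcm(38, 82).
gcd(1558, 92) = 2 and 2 | (78 − 546), so the pair is consistent; merging gives k ≡ 50402 (mod 71668), where 71668 = lcm(1558, 92).
The solution is unique modulo lcm(38, 82, 92) = 71668.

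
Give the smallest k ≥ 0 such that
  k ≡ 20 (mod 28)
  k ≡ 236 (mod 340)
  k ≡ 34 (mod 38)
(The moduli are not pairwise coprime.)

15196

gcd(28, 340) = 4 and 4 | (236 − 20), so the pair is consistent; merging gives k ≡ 916 (mod 2380), where 2380 = lcm(28, 340).
gcd(2380, 38) = 2 and 2 | (34 − 916), so the pair is consistent; merging gives k ≡ 15196 (mod 45220), where 45220 = lcm(2380, 38).
The solution is unique modulo lcm(28, 340, 38) = 45220.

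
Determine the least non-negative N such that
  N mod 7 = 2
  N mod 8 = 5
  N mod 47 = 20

1101

The moduli are pairwise coprime; M = 7·8·47 = 2632.
M/7 = 376; 376 ≡ 5 (mod 7); 5·3 ≡ 1, so inverse 3.
M/8 = 329; 329 ≡ 1 (mod 8), inverse 1.
M/47 = 56; 56 ≡ 9 (mod 47); 9·21 ≡ 1, so inverse 21.
N ≡ 2·376·3 + 5·329·1 + 20·56·21 = 27421.
27421 mod 2632 = 1101.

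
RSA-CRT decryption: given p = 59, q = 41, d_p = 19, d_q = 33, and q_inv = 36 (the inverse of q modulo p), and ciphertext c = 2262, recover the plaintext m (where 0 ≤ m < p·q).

521

m₁ = c^(d_p) mod p: c ≡ 20 (mod 59), and 20^19 mod 59 = 49.
m₂ = c^(d_q) mod q: c ≡ 7 (mod 41), and 7^33 mod 41 = 29.
h = q_inv·(m₁ − m₂) mod p = 36·(49 − 29) mod 59 = 12.
m = m₂ + h·q = 29 + 12·41 = 521.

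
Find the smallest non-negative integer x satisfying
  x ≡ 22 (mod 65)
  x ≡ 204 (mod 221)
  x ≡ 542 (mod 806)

8602

Combine the congruences pairwise.
gcd(65, 221) = 13 and 13 | (204 − 22), so the pair is consistent; merging gives x ≡ 867 (mod 1105), where 1105 = lcm(65, 221).
gcd(1105, 806) = 13 and 13 | (542 − 867), so the pair is consistent; merging gives x ≡ 8602 (mod 68510), where 68510 = lcm(1105, 806).
The solution is unique modulo lcm(65, 221, 806) = 68510.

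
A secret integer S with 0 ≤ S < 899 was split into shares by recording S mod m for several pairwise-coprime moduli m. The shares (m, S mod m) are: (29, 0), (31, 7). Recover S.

From S ≡ 0 (mod 29) write S = 0 + 29t. Substituting into S ≡ 7 (mod 31) gives 29t ≡ 7 (mod 31), and since 29⁻¹ ≡ 15 (mod 31), t ≡ 12. Hence S ≡ 0 + 29·12 = 348 (mod 899).

348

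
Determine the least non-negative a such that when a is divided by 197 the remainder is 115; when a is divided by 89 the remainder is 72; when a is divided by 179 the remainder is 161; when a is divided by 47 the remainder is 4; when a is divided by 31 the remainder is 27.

2600560670

Combine the congruences pairwise.
From a ≡ 115 (mod 197) write a = 115 + 197t. Substituting into a ≡ 72 (mod 89) gives 197t ≡ 46 (mod 89), and since 19⁻¹ ≡ 75 (mod 89), t ≡ 68. Hence a ≡ 115 + 197·68 = 13511 (mod 17533).
From a ≡ 13511 (mod 17533) write a = 13511 + 17533t. Substituting into a ≡ 161 (mod 179) gives 17533t ≡ 75 (mod 179), and since 170⁻¹ ≡ 159 (mod 179), t ≡ 111. Hence a ≡ 13511 + 17533·111 = 1959674 (mod 3138407).
From a ≡ 1959674 (mod 3138407) write a = 1959674 + 3138407t. Substituting into a ≡ 4 (mod 47) gives 3138407t ≡ 42 (mod 47), and since 29⁻¹ ≡ 13 (mod 47), t ≡ 29. Hence a ≡ 1959674 + 3138407·29 = 92973477 (mod 147505129).
From a ≡ 92973477 (mod 147505129) write a = 92973477 + 147505129t. Substituting into a ≡ 27 (mod 31) gives 147505129t ≡ 14 (mod 31), and since 30⁻¹ ≡ 30 (mod 31), t ≡ 17. Hence a ≡ 92973477 + 147505129·17 = 2600560670 (mod 4572658999).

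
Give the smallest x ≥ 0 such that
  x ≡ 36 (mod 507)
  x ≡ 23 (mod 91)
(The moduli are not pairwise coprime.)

2571

gcd(507, 91) = 13 and 13 | (23 − 36), so the pair is consistent; merging gives x ≡ 2571 (mod 3549), where 3549 = lcm(507, 91).
The solution is unique modulo lcm(507, 91) = 3549.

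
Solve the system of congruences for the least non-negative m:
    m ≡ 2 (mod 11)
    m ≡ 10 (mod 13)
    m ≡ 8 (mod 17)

The moduli are pairwise coprime; N = 11·13·17 = 2431.
N/11 = 221; 221 ≡ 1 (mod 11), inverse 1.
N/13 = 187; 187 ≡ 5 (mod 13); 5·8 ≡ 1, so inverse 8.
N/17 = 143; 143 ≡ 7 (mod 17); 7·5 ≡ 1, so inverse 5.
m ≡ 2·221·1 + 10·187·8 + 8·143·5 = 21122.
21122 mod 2431 = 1674.

1674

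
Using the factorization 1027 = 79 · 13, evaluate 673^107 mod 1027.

823

Mod 79: 673 ≡ 41; by Fermat, exponent reduces to 107 mod 78 = 29; 41^29 ≡ 33 (mod 79).
Mod 13: 673 ≡ 10; by Fermat, exponent reduces to 107 mod 12 = 11; 10^11 ≡ 4 (mod 13).
Combine by CRT: x ≡ 33 (mod 79), x ≡ 4 (mod 13) ⇒ x ≡ 823 (mod 1027).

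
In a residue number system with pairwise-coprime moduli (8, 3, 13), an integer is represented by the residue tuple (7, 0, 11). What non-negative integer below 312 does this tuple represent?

63

The moduli are pairwise coprime; N = 8·3·13 = 312.
N/8 = 39; 39 ≡ 7 (mod 8); 7·7 ≡ 1, so inverse 7.
N/3 = 104; 104 ≡ 2 (mod 3); 2·2 ≡ 1, so inverse 2.
N/13 = 24; 24 ≡ 11 (mod 13); 11·6 ≡ 1, so inverse 6.
x ≡ 7·39·7 + 0·104·2 + 11·24·6 = 3495.
3495 mod 312 = 63.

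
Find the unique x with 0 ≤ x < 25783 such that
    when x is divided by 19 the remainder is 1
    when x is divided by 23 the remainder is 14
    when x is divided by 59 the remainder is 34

16436

The moduli are pairwise coprime; N = 19·23·59 = 25783.
N/19 = 1357; 1357 ≡ 8 (mod 19); 8·12 ≡ 1, so inverse 12.
N/23 = 1121; 1121 ≡ 17 (mod 23); 17·19 ≡ 1, so inverse 19.
N/59 = 437; 437 ≡ 24 (mod 59); 24·32 ≡ 1, so inverse 32.
x ≡ 1·1357·12 + 14·1121·19 + 34·437·32 = 789926.
789926 mod 25783 = 16436.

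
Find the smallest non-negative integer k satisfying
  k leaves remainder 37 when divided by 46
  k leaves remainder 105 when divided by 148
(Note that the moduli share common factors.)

gcd(46, 148) = 2 and 2 | (105 − 37), so the pair is consistent; merging gives k ≡ 1141 (mod 3404), where 3404 = lcm(46, 148).
The solution is unique modulo lcm(46, 148) = 3404.

1141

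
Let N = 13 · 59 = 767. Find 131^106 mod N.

Mod 13: 131 ≡ 1; by Fermat, exponent reduces to 106 mod 12 = 10; 1^10 ≡ 1 (mod 13).
Mod 59: 131 ≡ 13; by Fermat, exponent reduces to 106 mod 58 = 48; 13^48 ≡ 41 (mod 59).
Combine by CRT: x ≡ 1 (mod 13), x ≡ 41 (mod 59) ⇒ x ≡ 690 (mod 767).

690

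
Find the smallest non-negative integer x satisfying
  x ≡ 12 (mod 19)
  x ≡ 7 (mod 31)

Combine the congruences pairwise.
From x ≡ 12 (mod 19) write x = 12 + 19t. Substituting into x ≡ 7 (mod 31) gives 19t ≡ 26 (mod 31), and since 19⁻¹ ≡ 18 (mod 31), t ≡ 3. Hence x ≡ 12 + 19·3 = 69 (mod 589).

69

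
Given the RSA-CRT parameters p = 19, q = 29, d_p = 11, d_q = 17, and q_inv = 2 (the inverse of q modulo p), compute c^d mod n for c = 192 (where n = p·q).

490

m₁ = c^(d_p) mod p: c ≡ 2 (mod 19), and 2^11 mod 19 = 15.
m₂ = c^(d_q) mod q: c ≡ 18 (mod 29), and 18^17 mod 29 = 26.
h = q_inv·(m₁ − m₂) mod p = 2·(15 − 26) mod 19 = 16.
m = m₂ + h·q = 26 + 16·29 = 490.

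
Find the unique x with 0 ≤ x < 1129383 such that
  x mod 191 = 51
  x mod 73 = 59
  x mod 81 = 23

884381

From x ≡ 51 (mod 191) write x = 51 + 191t. Substituting into x ≡ 59 (mod 73) gives 191t ≡ 8 (mod 73), and since 45⁻¹ ≡ 13 (mod 73), t ≡ 31. Hence x ≡ 51 + 191·31 = 5972 (mod 13943).
From x ≡ 5972 (mod 13943) write x = 5972 + 13943t. Substituting into x ≡ 23 (mod 81) gives 13943t ≡ 45 (mod 81), and since 11⁻¹ ≡ 59 (mod 81), t ≡ 63. Hence x ≡ 5972 + 13943·63 = 884381 (mod 1129383).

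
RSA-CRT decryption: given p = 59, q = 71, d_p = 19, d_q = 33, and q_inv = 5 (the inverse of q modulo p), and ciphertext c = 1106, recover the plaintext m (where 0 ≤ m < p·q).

m₁ = c^(d_p) mod p: c ≡ 44 (mod 59), and 44^19 mod 59 = 31.
m₂ = c^(d_q) mod q: c ≡ 41 (mod 71), and 41^33 mod 71 = 34.
h = q_inv·(m₁ − m₂) mod p = 5·(31 − 34) mod 59 = 44.
m = m₂ + h·q = 34 + 44·71 = 3158.

3158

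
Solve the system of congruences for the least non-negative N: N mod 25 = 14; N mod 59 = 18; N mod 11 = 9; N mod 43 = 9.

From N ≡ 14 (mod 25) write N = 14 + 25t. Substituting into N ≡ 18 (mod 59) gives 25t ≡ 4 (mod 59), and since 25⁻¹ ≡ 26 (mod 59), t ≡ 45. Hence N ≡ 14 + 25·45 = 1139 (mod 1475).
From N ≡ 1139 (mod 1475) write N = 1139 + 1475t. Substituting into N ≡ 9 (mod 11) gives 1475t ≡ 3 (mod 11), and since 1⁻¹ ≡ 1 (mod 11), t ≡ 3. Hence N ≡ 1139 + 1475·3 = 5564 (mod 16225).
From N ≡ 5564 (mod 16225) write N = 5564 + 16225t. Substituting into N ≡ 9 (mod 43) gives 16225t ≡ 35 (mod 43), and since 14⁻¹ ≡ 40 (mod 43), t ≡ 24. Hence N ≡ 5564 + 16225·24 = 394964 (mod 697675).

394964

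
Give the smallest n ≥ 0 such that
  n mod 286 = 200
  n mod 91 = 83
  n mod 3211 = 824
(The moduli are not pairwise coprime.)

167796

Combine the congruences pairwise.
gcd(286, 91) = 13 and 13 | (83 − 200), so the pair is consistent; merging gives n ≡ 1630 (mod 2002), where 2002 = lcm(286, 91).
gcd(2002, 3211) = 13 and 13 | (824 − 1630), so the pair is consistent; merging gives n ≡ 167796 (mod 494494), where 494494 = lcm(2002, 3211).
The solution is unique modulo lcm(286, 91, 3211) = 494494.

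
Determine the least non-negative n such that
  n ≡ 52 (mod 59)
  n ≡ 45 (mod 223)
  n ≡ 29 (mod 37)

Combine the congruences pairwise.
From n ≡ 52 (mod 59) write n = 52 + 59t. Substituting into n ≡ 45 (mod 223) gives 59t ≡ 216 (mod 223), and since 59⁻¹ ≡ 189 (mod 223), t ≡ 15. Hence n ≡ 52 + 59·15 = 937 (mod 13157).
From n ≡ 937 (mod 13157) write n = 937 + 13157t. Substituting into n ≡ 29 (mod 37) gives 13157t ≡ 17 (mod 37), and since 22⁻¹ ≡ 32 (mod 37), t ≡ 26. Hence n ≡ 937 + 13157·26 = 343019 (mod 486809).

343019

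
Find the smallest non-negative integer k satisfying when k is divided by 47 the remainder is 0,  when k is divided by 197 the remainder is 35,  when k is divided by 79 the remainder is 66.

From k ≡ 0 (mod 47) write k = 0 + 47t. Substituting into k ≡ 35 (mod 197) gives 47t ≡ 35 (mod 197), and since 47⁻¹ ≡ 109 (mod 197), t ≡ 72. Hence k ≡ 0 + 47·72 = 3384 (mod 9259).
From k ≡ 3384 (mod 9259) write k = 3384 + 9259t. Substituting into k ≡ 66 (mod 79) gives 9259t ≡ 0 (mod 79), and since 16⁻¹ ≡ 5 (mod 79), t ≡ 0. Hence k ≡ 3384 + 9259·0 = 3384 (mod 731461).

3384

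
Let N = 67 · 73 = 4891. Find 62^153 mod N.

3993

Mod 67: 62 ≡ 62; by Fermat, exponent reduces to 153 mod 66 = 21; 62^21 ≡ 40 (mod 67).
Mod 73: 62 ≡ 62; by Fermat, exponent reduces to 153 mod 72 = 9; 62^9 ≡ 51 (mod 73).
Combine by CRT: x ≡ 40 (mod 67), x ≡ 51 (mod 73) ⇒ x ≡ 3993 (mod 4891).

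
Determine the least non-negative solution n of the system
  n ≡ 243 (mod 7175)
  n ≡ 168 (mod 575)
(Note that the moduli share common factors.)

gcd(7175, 575) = 25 and 25 | (168 − 243), so the pair is consistent; merging gives n ≡ 43293 (mod 165025), where 165025 = lcm(7175, 575).
The solution is unique modulo lcm(7175, 575) = 165025.

43293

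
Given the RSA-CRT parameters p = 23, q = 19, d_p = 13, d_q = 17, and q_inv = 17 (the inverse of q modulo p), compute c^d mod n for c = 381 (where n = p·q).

m₁ = c^(d_p) mod p: c ≡ 13 (mod 23), and 13^13 mod 23 = 8.
m₂ = c^(d_q) mod q: c ≡ 1 (mod 19), and 1^17 mod 19 = 1.
h = q_inv·(m₁ − m₂) mod p = 17·(8 − 1) mod 23 = 4.
m = m₂ + h·q = 1 + 4·19 = 77.

77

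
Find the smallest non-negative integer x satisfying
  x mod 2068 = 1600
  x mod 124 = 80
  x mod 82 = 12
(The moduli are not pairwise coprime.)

1298236

gcd(2068, 124) = 4 and 4 | (80 − 1600), so the pair is consistent; merging gives x ≡ 16076 (mod 64108), where 64108 = lcm(2068, 124).
gcd(64108, 82) = 2 and 2 | (12 − 16076), so the pair is consistent; merging gives x ≡ 1298236 (mod 2628428), where 2628428 = lcm(64108, 82).
The solution is unique modulo lcm(2068, 124, 82) = 2628428.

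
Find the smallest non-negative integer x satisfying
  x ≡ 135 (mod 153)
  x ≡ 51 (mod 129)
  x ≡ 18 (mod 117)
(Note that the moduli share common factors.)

gcd(153, 129) = 3 and 3 | (51 − 135), so the pair is consistent; merging gives x ≡ 2889 (mod 6579), where 6579 = lcm(153, 129).
gcd(6579, 117) = 9 and 9 | (18 − 2889), so the pair is consistent; merging gives x ≡ 16047 (mod 85527), where 85527 = lcm(6579, 117).
The solution is unique modulo lcm(153, 129, 117) = 85527.

16047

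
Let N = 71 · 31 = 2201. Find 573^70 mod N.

1

Mod 71: 573 ≡ 5; since 70 | 70, by Fermat 5^70 ≡ 1 (mod 71).
Mod 31: 573 ≡ 15; by Fermat, exponent reduces to 70 mod 30 = 10; 15^10 ≡ 1 (mod 31).
Combine by CRT: x ≡ 1 (mod 71), x ≡ 1 (mod 31) ⇒ x ≡ 1 (mod 2201).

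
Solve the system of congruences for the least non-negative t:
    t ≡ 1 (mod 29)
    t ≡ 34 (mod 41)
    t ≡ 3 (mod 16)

17459

The moduli are pairwise coprime; N = 29·41·16 = 19024.
N/29 = 656; 656 ≡ 18 (mod 29); 18·21 ≡ 1, so inverse 21.
N/41 = 464; 464 ≡ 13 (mod 41); 13·19 ≡ 1, so inverse 19.
N/16 = 1189; 1189 ≡ 5 (mod 16); 5·13 ≡ 1, so inverse 13.
t ≡ 1·656·21 + 34·464·19 + 3·1189·13 = 359891.
359891 mod 19024 = 17459.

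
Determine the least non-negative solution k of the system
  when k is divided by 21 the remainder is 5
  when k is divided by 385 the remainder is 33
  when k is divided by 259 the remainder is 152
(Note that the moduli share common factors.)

gcd(21, 385) = 7 and 7 | (33 − 5), so the pair is consistent; merging gives k ≡ 803 (mod 1155), where 1155 = lcm(21, 385).
gcd(1155, 259) = 7 and 7 | (152 − 803), so the pair is consistent; merging gives k ≡ 29678 (mod 42735), where 42735 = lcm(1155, 259).
The solution is unique modulo lcm(21, 385, 259) = 42735.

29678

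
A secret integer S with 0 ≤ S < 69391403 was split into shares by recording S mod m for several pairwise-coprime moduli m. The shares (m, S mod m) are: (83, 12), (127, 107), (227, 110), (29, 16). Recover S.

43845841

The moduli are pairwise coprime; N = 83·127·227·29 = 69391403.
N/83 = 836041; 836041 ≡ 65 (mod 83); 65·23 ≡ 1, so inverse 23.
N/127 = 546389; 546389 ≡ 35 (mod 127); 35·98 ≡ 1, so inverse 98.
N/227 = 305689; 305689 ≡ 147 (mod 227); 147·122 ≡ 1, so inverse 122.
N/29 = 2392807; 2392807 ≡ 17 (mod 29); 17·12 ≡ 1, so inverse 12.
S ≡ 12·836041·23 + 107·546389·98 + 110·305689·122 + 16·2392807·12 = 10521947694.
10521947694 mod 69391403 = 43845841.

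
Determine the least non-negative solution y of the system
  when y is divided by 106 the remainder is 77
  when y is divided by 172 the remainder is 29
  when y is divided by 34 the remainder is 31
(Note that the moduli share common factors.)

gcd(106, 172) = 2 and 2 | (29 − 77), so the pair is consistent; merging gives y ≡ 3469 (mod 9116), where 9116 = lcm(106, 172).
gcd(9116, 34) = 2 and 2 | (31 − 3469), so the pair is consistent; merging gives y ≡ 149325 (mod 154972), where 154972 = lcm(9116, 34).
The solution is unique modulo lcm(106, 172, 34) = 154972.

149325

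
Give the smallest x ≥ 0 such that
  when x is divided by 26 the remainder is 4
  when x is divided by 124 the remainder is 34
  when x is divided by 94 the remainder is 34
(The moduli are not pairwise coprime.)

gcd(26, 124) = 2 and 2 | (34 − 4), so the pair is consistent; merging gives x ≡ 654 (mod 1612), where 1612 = lcm(26, 124).
gcd(1612, 94) = 2 and 2 | (34 − 654), so the pair is consistent; merging gives x ≡ 69970 (mod 75764), where 75764 = lcm(1612, 94).
The solution is unique modulo lcm(26, 124, 94) = 75764.

69970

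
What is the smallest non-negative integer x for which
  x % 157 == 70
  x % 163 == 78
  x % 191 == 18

The moduli are pairwise coprime; N = 157·163·191 = 4887881.
N/157 = 31133; 31133 ≡ 47 (mod 157); 47·147 ≡ 1, so inverse 147.
N/163 = 29987; 29987 ≡ 158 (mod 163); 158·65 ≡ 1, so inverse 65.
N/191 = 25591; 25591 ≡ 188 (mod 191); 188·127 ≡ 1, so inverse 127.
x ≡ 70·31133·147 + 78·29987·65 + 18·25591·127 = 530893686.
530893686 mod 4887881 = 3002538.

3002538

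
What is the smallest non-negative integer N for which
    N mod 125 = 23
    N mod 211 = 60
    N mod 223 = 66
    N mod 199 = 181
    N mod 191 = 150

9927688898

Combine the congruences pairwise.
From N ≡ 23 (mod 125) write N = 23 + 125t. Substituting into N ≡ 60 (mod 211) gives 125t ≡ 37 (mod 211), and since 125⁻¹ ≡ 184 (mod 211), t ≡ 56. Hence N ≡ 23 + 125·56 = 7023 (mod 26375).
From N ≡ 7023 (mod 26375) write N = 7023 + 26375t. Substituting into N ≡ 66 (mod 223) gives 26375t ≡ 179 (mod 223), and since 61⁻¹ ≡ 117 (mod 223), t ≡ 204. Hence N ≡ 7023 + 26375·204 = 5387523 (mod 5881625).
From N ≡ 5387523 (mod 5881625) write N = 5387523 + 5881625t. Substituting into N ≡ 181 (mod 199) gives 5881625t ≡ 185 (mod 199), and since 180⁻¹ ≡ 178 (mod 199), t ≡ 95. Hence N ≡ 5387523 + 5881625·95 = 564141898 (mod 1170443375).
From N ≡ 564141898 (mod 1170443375) write N = 564141898 + 1170443375t. Substituting into N ≡ 150 (mod 191) gives 1170443375t ≡ 54 (mod 191), and since 150⁻¹ ≡ 177 (mod 191), t ≡ 8. Hence N ≡ 564141898 + 1170443375·8 = 9927688898 (mod 223554684625).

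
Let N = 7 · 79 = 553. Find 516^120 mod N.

302

Mod 7: 516 ≡ 5; since 6 | 120, by Fermat 5^120 ≡ 1 (mod 7).
Mod 79: 516 ≡ 42; by Fermat, exponent reduces to 120 mod 78 = 42; 42^42 ≡ 65 (mod 79).
Combine by CRT: x ≡ 1 (mod 7), x ≡ 65 (mod 79) ⇒ x ≡ 302 (mod 553).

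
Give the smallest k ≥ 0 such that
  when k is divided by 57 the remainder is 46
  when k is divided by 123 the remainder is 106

gcd(57, 123) = 3 and 3 | (106 − 46), so the pair is consistent; merging gives k ≡ 844 (mod 2337), where 2337 = lcm(57, 123).
The solution is unique modulo lcm(57, 123) = 2337.

844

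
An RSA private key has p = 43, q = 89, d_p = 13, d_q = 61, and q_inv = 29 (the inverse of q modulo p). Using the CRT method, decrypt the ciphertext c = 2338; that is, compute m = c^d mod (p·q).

m₁ = c^(d_p) mod p: c ≡ 16 (mod 43), and 16^13 mod 43 = 35.
m₂ = c^(d_q) mod q: c ≡ 24 (mod 89), and 24^61 mod 89 = 33.
h = q_inv·(m₁ − m₂) mod p = 29·(35 − 33) mod 43 = 15.
m = m₂ + h·q = 33 + 15·89 = 1368.

1368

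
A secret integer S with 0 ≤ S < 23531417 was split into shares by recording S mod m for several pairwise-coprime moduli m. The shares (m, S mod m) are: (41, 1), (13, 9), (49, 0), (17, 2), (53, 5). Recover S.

From S ≡ 1 (mod 41) write S = 1 + 41t. Substituting into S ≡ 9 (mod 13) gives 41t ≡ 8 (mod 13), and since 2⁻¹ ≡ 7 (mod 13), t ≡ 4. Hence S ≡ 1 + 41·4 = 165 (mod 533).
From S ≡ 165 (mod 533) write S = 165 + 533t. Substituting into S ≡ 0 (mod 49) gives 533t ≡ 31 (mod 49), and since 43⁻¹ ≡ 8 (mod 49), t ≡ 3. Hence S ≡ 165 + 533·3 = 1764 (mod 26117).
From S ≡ 1764 (mod 26117) write S = 1764 + 26117t. Substituting into S ≡ 2 (mod 17) gives 26117t ≡ 6 (mod 17), and since 5⁻¹ ≡ 7 (mod 17), t ≡ 8. Hence S ≡ 1764 + 26117·8 = 210700 (mod 443989).
From S ≡ 210700 (mod 443989) write S = 210700 + 443989t. Substituting into S ≡ 5 (mod 53) gives 443989t ≡ 33 (mod 53), and since 8⁻¹ ≡ 20 (mod 53), t ≡ 24. Hence S ≡ 210700 + 443989·24 = 10866436 (mod 23531417).

10866436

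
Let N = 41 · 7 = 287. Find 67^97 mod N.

60

Mod 41: 67 ≡ 26; by Fermat, exponent reduces to 97 mod 40 = 17; 26^17 ≡ 19 (mod 41).
Mod 7: 67 ≡ 4; by Fermat, exponent reduces to 97 mod 6 = 1; 4^1 ≡ 4 (mod 7).
Combine by CRT: x ≡ 19 (mod 41), x ≡ 4 (mod 7) ⇒ x ≡ 60 (mod 287).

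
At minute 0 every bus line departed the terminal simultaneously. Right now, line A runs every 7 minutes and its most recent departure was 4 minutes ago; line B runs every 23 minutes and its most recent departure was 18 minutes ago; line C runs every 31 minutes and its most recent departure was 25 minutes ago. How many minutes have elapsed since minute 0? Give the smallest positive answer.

The moduli are pairwise coprime; N = 7·23·31 = 4991.
N/7 = 713; 713 ≡ 6 (mod 7); 6·6 ≡ 1, so inverse 6.
N/23 = 217; 217 ≡ 10 (mod 23); 10·7 ≡ 1, so inverse 7.
N/31 = 161; 161 ≡ 6 (mod 31); 6·26 ≡ 1, so inverse 26.
t ≡ 4·713·6 + 18·217·7 + 25·161·26 = 149104.
149104 mod 4991 = 4365.

4365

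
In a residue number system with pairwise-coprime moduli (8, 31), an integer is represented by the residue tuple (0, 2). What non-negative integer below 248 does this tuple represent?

Combine the congruences pairwise.
From x ≡ 0 (mod 8) write x = 0 + 8t. Substituting into x ≡ 2 (mod 31) gives 8t ≡ 2 (mod 31), and since 8⁻¹ ≡ 4 (mod 31), t ≡ 8. Hence x ≡ 0 + 8·8 = 64 (mod 248).

64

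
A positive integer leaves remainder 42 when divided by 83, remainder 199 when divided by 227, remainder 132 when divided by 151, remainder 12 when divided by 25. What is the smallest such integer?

48917337

From n ≡ 42 (mod 83) write n = 42 + 83t. Substituting into n ≡ 199 (mod 227) gives 83t ≡ 157 (mod 227), and since 83⁻¹ ≡ 93 (mod 227), t ≡ 73. Hence n ≡ 42 + 83·73 = 6101 (mod 18841).
From n ≡ 6101 (mod 18841) write n = 6101 + 18841t. Substituting into n ≡ 132 (mod 151) gives 18841t ≡ 71 (mod 151), and since 117⁻¹ ≡ 111 (mod 151), t ≡ 29. Hence n ≡ 6101 + 18841·29 = 552490 (mod 2844991).
From n ≡ 552490 (mod 2844991) write n = 552490 + 2844991t. Substituting into n ≡ 12 (mod 25) gives 2844991t ≡ 22 (mod 25), and since 16⁻¹ ≡ 11 (mod 25), t ≡ 17. Hence n ≡ 552490 + 2844991·17 = 48917337 (mod 71124775).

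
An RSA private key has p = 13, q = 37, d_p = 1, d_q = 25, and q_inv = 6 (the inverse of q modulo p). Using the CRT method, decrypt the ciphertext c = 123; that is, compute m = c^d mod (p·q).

m₁ = c^(d_p) mod p: c ≡ 6 (mod 13), and 6^1 mod 13 = 6.
m₂ = c^(d_q) mod q: c ≡ 12 (mod 37), and 12^25 mod 37 = 9.
h = q_inv·(m₁ − m₂) mod p = 6·(6 − 9) mod 13 = 8.
m = m₂ + h·q = 9 + 8·37 = 305.

305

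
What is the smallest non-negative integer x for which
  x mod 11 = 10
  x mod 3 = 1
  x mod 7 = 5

208

The moduli are pairwise coprime; N = 11·3·7 = 231.
N/11 = 21; 21 ≡ 10 (mod 11); 10·10 ≡ 1, so inverse 10.
N/3 = 77; 77 ≡ 2 (mod 3); 2·2 ≡ 1, so inverse 2.
N/7 = 33; 33 ≡ 5 (mod 7); 5·3 ≡ 1, so inverse 3.
x ≡ 10·21·10 + 1·77·2 + 5·33·3 = 2749.
2749 mod 231 = 208.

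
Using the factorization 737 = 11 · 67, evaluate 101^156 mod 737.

Mod 11: 101 ≡ 2; by Fermat, exponent reduces to 156 mod 10 = 6; 2^6 ≡ 9 (mod 11).
Mod 67: 101 ≡ 34; by Fermat, exponent reduces to 156 mod 66 = 24; 34^24 ≡ 24 (mod 67).
Combine by CRT: x ≡ 9 (mod 11), x ≡ 24 (mod 67) ⇒ x ≡ 493 (mod 737).

493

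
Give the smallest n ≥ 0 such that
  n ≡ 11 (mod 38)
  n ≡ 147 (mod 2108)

6471

gcd(38, 2108) = 2 and 2 | (147 − 11), so the pair is consistent; merging gives n ≡ 6471 (mod 40052), where 40052 = lcm(38, 2108).
The solution is unique modulo lcm(38, 2108) = 40052.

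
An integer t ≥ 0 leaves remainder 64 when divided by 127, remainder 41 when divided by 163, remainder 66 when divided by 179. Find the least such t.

The moduli are pairwise coprime; N = 127·163·179 = 3705479.
N/127 = 29177; 29177 ≡ 94 (mod 127); 94·50 ≡ 1, so inverse 50.
N/163 = 22733; 22733 ≡ 76 (mod 163); 76·148 ≡ 1, so inverse 148.
N/179 = 20701; 20701 ≡ 116 (mod 179); 116·125 ≡ 1, so inverse 125.
t ≡ 64·29177·50 + 41·22733·148 + 66·20701·125 = 402093494.
402093494 mod 3705479 = 1901762.

1901762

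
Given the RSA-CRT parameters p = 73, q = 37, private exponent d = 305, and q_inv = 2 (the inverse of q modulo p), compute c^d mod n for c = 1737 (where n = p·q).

d_p = d mod (p−1) = 305 mod 72 = 17; d_q = d mod (q−1) = 17.
m₁ = c^(d_p) mod p: c ≡ 58 (mod 73), and 58^17 mod 73 = 31.
m₂ = c^(d_q) mod q: c ≡ 35 (mod 37), and 35^17 mod 37 = 19.
h = q_inv·(m₁ − m₂) mod p = 2·(31 − 19) mod 73 = 24.
m = m₂ + h·q = 19 + 24·37 = 907.

907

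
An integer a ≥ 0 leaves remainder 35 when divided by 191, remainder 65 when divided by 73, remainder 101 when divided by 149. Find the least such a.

618302

From a ≡ 35 (mod 191) write a = 35 + 191t. Substituting into a ≡ 65 (mod 73) gives 191t ≡ 30 (mod 73), and since 45⁻¹ ≡ 13 (mod 73), t ≡ 25. Hence a ≡ 35 + 191·25 = 4810 (mod 13943).
From a ≡ 4810 (mod 13943) write a = 4810 + 13943t. Substituting into a ≡ 101 (mod 149) gives 13943t ≡ 59 (mod 149), and since 86⁻¹ ≡ 26 (mod 149), t ≡ 44. Hence a ≡ 4810 + 13943·44 = 618302 (mod 2077507).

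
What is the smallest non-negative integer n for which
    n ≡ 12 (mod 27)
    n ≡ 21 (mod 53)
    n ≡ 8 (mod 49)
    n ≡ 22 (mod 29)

280974

The moduli are pairwise coprime; M = 27·53·49·29 = 2033451.
M/27 = 75313; 75313 ≡ 10 (mod 27); 10·19 ≡ 1, so inverse 19.
M/53 = 38367; 38367 ≡ 48 (mod 53); 48·21 ≡ 1, so inverse 21.
M/49 = 41499; 41499 ≡ 45 (mod 49); 45·12 ≡ 1, so inverse 12.
M/29 = 70119; 70119 ≡ 26 (mod 29); 26·19 ≡ 1, so inverse 19.
n ≡ 12·75313·19 + 21·38367·21 + 8·41499·12 + 22·70119·19 = 67384857.
67384857 mod 2033451 = 280974.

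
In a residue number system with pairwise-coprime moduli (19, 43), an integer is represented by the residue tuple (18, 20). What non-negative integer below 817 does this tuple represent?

From x ≡ 18 (mod 19) write x = 18 + 19t. Substituting into x ≡ 20 (mod 43) gives 19t ≡ 2 (mod 43), and since 19⁻¹ ≡ 34 (mod 43), t ≡ 25. Hence x ≡ 18 + 19·25 = 493 (mod 817).

493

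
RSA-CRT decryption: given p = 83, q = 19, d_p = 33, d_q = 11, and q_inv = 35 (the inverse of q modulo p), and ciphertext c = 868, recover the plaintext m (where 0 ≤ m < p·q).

m₁ = c^(d_p) mod p: c ≡ 38 (mod 83), and 38^33 mod 83 = 44.
m₂ = c^(d_q) mod q: c ≡ 13 (mod 19), and 13^11 mod 19 = 2.
h = q_inv·(m₁ − m₂) mod p = 35·(44 − 2) mod 83 = 59.
m = m₂ + h·q = 2 + 59·19 = 1123.

1123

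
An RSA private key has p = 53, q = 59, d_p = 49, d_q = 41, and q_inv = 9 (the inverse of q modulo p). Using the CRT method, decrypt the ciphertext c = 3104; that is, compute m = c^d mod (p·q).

m₁ = c^(d_p) mod p: c ≡ 30 (mod 53), and 30^49 mod 53 = 30.
m₂ = c^(d_q) mod q: c ≡ 36 (mod 59), and 36^41 mod 59 = 5.
h = q_inv·(m₁ − m₂) mod p = 9·(30 − 5) mod 53 = 13.
m = m₂ + h·q = 5 + 13·59 = 772.

772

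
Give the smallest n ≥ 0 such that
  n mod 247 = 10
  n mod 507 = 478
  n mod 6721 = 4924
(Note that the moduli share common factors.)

3392308

gcd(247, 507) = 13 and 13 | (478 − 10), so the pair is consistent; merging gives n ≡ 1492 (mod 9633), where 9633 = lcm(247, 507).
gcd(9633, 6721) = 13 and 13 | (4924 − 1492), so the pair is consistent; merging gives n ≡ 3392308 (mod 4980261), where 4980261 = lcm(9633, 6721).
The solution is unique modulo lcm(247, 507, 6721) = 4980261.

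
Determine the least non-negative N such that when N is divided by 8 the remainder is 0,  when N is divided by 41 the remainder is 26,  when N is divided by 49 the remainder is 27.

272

The moduli are pairwise coprime; M = 8·41·49 = 16072.
M/8 = 2009; 2009 ≡ 1 (mod 8), inverse 1.
M/41 = 392; 392 ≡ 23 (mod 41); 23·25 ≡ 1, so inverse 25.
M/49 = 328; 328 ≡ 34 (mod 49); 34·13 ≡ 1, so inverse 13.
N ≡ 0·2009·1 + 26·392·25 + 27·328·13 = 369928.
369928 mod 16072 = 272.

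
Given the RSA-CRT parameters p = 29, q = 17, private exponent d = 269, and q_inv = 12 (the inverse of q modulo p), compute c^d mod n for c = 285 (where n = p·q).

d_p = d mod (p−1) = 269 mod 28 = 17; d_q = d mod (q−1) = 13.
m₁ = c^(d_p) mod p: c ≡ 24 (mod 29), and 24^17 mod 29 = 20.
m₂ = c^(d_q) mod q: c ≡ 13 (mod 17), and 13^13 mod 17 = 13.
h = q_inv·(m₁ − m₂) mod p = 12·(20 − 13) mod 29 = 26.
m = m₂ + h·q = 13 + 26·17 = 455.

455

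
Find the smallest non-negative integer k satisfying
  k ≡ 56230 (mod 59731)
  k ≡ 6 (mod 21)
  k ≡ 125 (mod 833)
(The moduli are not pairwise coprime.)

534078

gcd(59731, 21) = 7 and 7 | (6 − 56230), so the pair is consistent; merging gives k ≡ 175692 (mod 179193), where 179193 = lcm(59731, 21).
gcd(179193, 833) = 49 and 49 | (125 − 175692), so the pair is consistent; merging gives k ≡ 534078 (mod 3046281), where 3046281 = lcm(179193, 833).
The solution is unique modulo lcm(59731, 21, 833) = 3046281.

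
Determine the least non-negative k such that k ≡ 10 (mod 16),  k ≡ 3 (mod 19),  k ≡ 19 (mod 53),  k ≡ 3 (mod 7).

From k ≡ 10 (mod 16) write k = 10 + 16t. Substituting into k ≡ 3 (mod 19) gives 16t ≡ 12 (mod 19), and since 16⁻¹ ≡ 6 (mod 19), t ≡ 15. Hence k ≡ 10 + 16·15 = 250 (mod 304).
From k ≡ 250 (mod 304) write k = 250 + 304t. Substituting into k ≡ 19 (mod 53) gives 304t ≡ 34 (mod 53), and since 39⁻¹ ≡ 34 (mod 53), t ≡ 43. Hence k ≡ 250 + 304·43 = 13322 (mod 16112).
From k ≡ 13322 (mod 16112) write k = 13322 + 16112t. Substituting into k ≡ 3 (mod 7) gives 16112t ≡ 2 (mod 7), and since 5⁻¹ ≡ 3 (mod 7), t ≡ 6. Hence k ≡ 13322 + 16112·6 = 109994 (mod 112784).

109994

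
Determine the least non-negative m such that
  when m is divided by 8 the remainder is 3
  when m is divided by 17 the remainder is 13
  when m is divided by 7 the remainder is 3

115

From m ≡ 3 (mod 8) write m = 3 + 8t. Substituting into m ≡ 13 (mod 17) gives 8t ≡ 10 (mod 17), and since 8⁻¹ ≡ 15 (mod 17), t ≡ 14. Hence m ≡ 3 + 8·14 = 115 (mod 136).
From m ≡ 115 (mod 136) write m = 115 + 136t. Substituting into m ≡ 3 (mod 7) gives 136t ≡ 0 (mod 7), and since 3⁻¹ ≡ 5 (mod 7), t ≡ 0. Hence m ≡ 115 + 136·0 = 115 (mod 952).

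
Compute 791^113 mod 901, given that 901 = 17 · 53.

Mod 17: 791 ≡ 9; by Fermat, exponent reduces to 113 mod 16 = 1; 9^1 ≡ 9 (mod 17).
Mod 53: 791 ≡ 49; by Fermat, exponent reduces to 113 mod 52 = 9; 49^9 ≡ 47 (mod 53).
Combine by CRT: x ≡ 9 (mod 17), x ≡ 47 (mod 53) ⇒ x ≡ 842 (mod 901).

842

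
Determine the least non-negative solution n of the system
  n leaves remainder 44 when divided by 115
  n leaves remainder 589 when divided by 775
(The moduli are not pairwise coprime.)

gcd(115, 775) = 5 and 5 | (589 − 44), so the pair is consistent; merging gives n ≡ 17639 (mod 17825), where 17825 = lcm(115, 775).
The solution is unique modulo lcm(115, 775) = 17825.

17639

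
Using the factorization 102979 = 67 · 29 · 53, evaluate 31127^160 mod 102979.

6706

Mod 67: 31127 ≡ 39; by Fermat, exponent reduces to 160 mod 66 = 28; 39^28 ≡ 6 (mod 67).
Mod 29: 31127 ≡ 10; by Fermat, exponent reduces to 160 mod 28 = 20; 10^20 ≡ 7 (mod 29).
Mod 53: 31127 ≡ 16; by Fermat, exponent reduces to 160 mod 52 = 4; 16^4 ≡ 28 (mod 53).
Combine by CRT: x ≡ 6 (mod 67), x ≡ 7 (mod 29), x ≡ 28 (mod 53) ⇒ x ≡ 6706 (mod 102979).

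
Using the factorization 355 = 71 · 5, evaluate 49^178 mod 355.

Mod 71: 49 ≡ 49; by Fermat, exponent reduces to 178 mod 70 = 38; 49^38 ≡ 2 (mod 71).
Mod 5: 49 ≡ 4; by Fermat, exponent reduces to 178 mod 4 = 2; 4^2 ≡ 1 (mod 5).
Combine by CRT: x ≡ 2 (mod 71), x ≡ 1 (mod 5) ⇒ x ≡ 286 (mod 355).

286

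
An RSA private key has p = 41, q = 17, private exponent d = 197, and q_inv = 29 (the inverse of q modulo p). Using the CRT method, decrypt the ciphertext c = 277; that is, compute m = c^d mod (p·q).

269

d_p = d mod (p−1) = 197 mod 40 = 37; d_q = d mod (q−1) = 5.
m₁ = c^(d_p) mod p: c ≡ 31 (mod 41), and 31^37 mod 41 = 23.
m₂ = c^(d_q) mod q: c ≡ 5 (mod 17), and 5^5 mod 17 = 14.
h = q_inv·(m₁ − m₂) mod p = 29·(23 − 14) mod 41 = 15.
m = m₂ + h·q = 14 + 15·17 = 269.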